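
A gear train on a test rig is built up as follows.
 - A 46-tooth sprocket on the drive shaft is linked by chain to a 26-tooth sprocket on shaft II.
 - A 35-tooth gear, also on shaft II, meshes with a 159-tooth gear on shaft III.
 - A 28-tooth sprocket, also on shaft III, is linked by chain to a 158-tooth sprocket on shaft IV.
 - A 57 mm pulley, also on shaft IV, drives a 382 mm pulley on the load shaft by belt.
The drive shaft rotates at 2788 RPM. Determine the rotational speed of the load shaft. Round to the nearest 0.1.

Chain: ratio = 26/46 = 0.56522, so shaft II turns at 2788 / 0.56522 = 4932.6 RPM.
Gear mesh: ratio = 159/35 = 4.5429, so shaft III turns at 4932.6 / 4.5429 = 1085.8 RPM.
Chain: ratio = 158/28 = 5.6429, so shaft IV turns at 1085.8 / 5.6429 = 192.42 RPM.
Belt: ratio = 382/57 = 6.7018, so the load shaft turns at 192.42 / 6.7018 = 28.712 RPM.

28.7 RPM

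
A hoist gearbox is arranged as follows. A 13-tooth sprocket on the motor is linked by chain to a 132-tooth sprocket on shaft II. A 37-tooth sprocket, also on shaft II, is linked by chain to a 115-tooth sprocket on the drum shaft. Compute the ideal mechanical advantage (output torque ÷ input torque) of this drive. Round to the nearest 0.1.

31.6

Each stage contributes driven/driver: chain 132/13 = 10.154, chain 115/37 = 3.1081.
Overall: 10.154 × 3.1081 = 31.559.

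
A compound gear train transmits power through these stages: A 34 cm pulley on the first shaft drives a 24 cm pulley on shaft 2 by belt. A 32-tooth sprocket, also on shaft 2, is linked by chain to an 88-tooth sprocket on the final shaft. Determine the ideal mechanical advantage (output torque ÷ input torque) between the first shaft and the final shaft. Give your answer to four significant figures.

Each stage contributes driven/driver: belt 24/34 = 0.70588, chain 88/32 = 2.75.
Overall: 0.70588 × 2.75 = 1.9412.

1.941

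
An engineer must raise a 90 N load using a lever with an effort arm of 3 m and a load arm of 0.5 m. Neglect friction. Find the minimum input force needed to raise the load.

15 N

Lever MA = effort arm / load arm = 3/0.5 = 6.
Effort = load / MA = 90 / 6 = 15 N.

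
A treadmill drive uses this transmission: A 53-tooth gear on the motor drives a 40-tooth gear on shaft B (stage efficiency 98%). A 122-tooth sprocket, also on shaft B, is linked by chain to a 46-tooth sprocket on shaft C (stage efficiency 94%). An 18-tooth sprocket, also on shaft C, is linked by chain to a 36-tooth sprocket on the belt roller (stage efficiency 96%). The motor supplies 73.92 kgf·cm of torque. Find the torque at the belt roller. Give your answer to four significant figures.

37.20 kgf·cm

Gear mesh: ratio = 40/53 = 0.75472; torque at shaft B = 73.92 × 0.75472 × 0.98 = 54.673 kgf·cm.
Chain: ratio = 46/122 = 0.37705; torque at shaft C = 54.673 × 0.37705 × 0.94 = 19.378 kgf·cm.
Chain: ratio = 36/18 = 2; torque at the belt roller = 19.378 × 2 × 0.96 = 37.205 kgf·cm.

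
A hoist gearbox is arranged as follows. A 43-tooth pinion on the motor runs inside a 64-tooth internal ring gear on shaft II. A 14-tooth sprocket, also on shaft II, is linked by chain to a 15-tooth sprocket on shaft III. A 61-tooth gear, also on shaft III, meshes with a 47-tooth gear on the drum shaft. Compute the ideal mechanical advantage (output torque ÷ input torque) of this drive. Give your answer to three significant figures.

Each stage contributes driven/driver: internal gear 64/43 = 1.4884, chain 15/14 = 1.0714, gear mesh 47/61 = 0.77049.
Overall: 1.4884 × 1.0714 × 0.77049 = 1.2287.

1.23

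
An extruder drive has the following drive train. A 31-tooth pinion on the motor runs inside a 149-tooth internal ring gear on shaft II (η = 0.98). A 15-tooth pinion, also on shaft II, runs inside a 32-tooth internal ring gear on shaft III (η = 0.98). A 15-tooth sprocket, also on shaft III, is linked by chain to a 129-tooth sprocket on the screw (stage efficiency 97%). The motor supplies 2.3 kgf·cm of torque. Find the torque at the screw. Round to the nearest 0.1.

188.9 kgf·cm

internal gear 149/31 = 4.8065 → τ = 2.3·4.8065·0.98 = 10.834 kgf·cm
internal gear 32/15 = 2.1333 → τ = 10.834·2.1333·0.98 = 22.65 kgf·cm
chain 129/15 = 8.6 → τ = 22.65·8.6·0.97 = 188.94 kgf·cm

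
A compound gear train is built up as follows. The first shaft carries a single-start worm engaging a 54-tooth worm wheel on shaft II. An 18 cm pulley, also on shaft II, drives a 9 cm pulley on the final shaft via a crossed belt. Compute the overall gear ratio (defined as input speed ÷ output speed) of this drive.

27

Each stage contributes driven/driver: worm 54/1 = 54, belt 9/18 = 0.5.
Overall: 54 × 0.5 = 27.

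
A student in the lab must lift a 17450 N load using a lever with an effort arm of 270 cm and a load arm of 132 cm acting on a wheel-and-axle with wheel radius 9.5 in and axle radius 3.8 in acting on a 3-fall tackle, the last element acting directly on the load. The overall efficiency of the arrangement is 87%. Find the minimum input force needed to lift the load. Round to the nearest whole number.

Lever MA = effort arm / load arm = 270/132 = 2.0455.
Wheel-and-axle MA = R/r = 9.5/3.8 = 2.5.
Block-and-tackle MA = number of supporting rope parts = 3.
Combined ideal MA = 2.0455 × 2.5 × 3 = 15.341.
Actual MA = 15.341 × 0.87 = 13.347.
Effort = load / actual MA = 17450 / 13.347 = 1307.4 N.

1307 N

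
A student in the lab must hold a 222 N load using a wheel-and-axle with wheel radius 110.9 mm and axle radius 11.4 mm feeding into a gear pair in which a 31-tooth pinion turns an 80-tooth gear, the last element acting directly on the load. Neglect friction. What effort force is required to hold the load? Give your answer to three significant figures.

8.84 N

Wheel-and-axle MA = R/r = 110.9/11.4 = 9.7281.
Gear pair MA = 80/31 = 2.5806.
Combined ideal MA = 9.7281 × 2.5806 = 25.105.
Effort = load / MA = 222 / 25.105 = 8.843 N.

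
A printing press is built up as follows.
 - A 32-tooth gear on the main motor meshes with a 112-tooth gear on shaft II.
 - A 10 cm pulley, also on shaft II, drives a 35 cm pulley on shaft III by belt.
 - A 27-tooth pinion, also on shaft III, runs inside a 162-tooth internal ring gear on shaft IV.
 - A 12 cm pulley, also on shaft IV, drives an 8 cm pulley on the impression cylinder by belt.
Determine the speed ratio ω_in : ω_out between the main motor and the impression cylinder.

49

Each stage contributes driven/driver: gear mesh 112/32 = 3.5, belt 35/10 = 3.5, internal gear 162/27 = 6, belt 8/12 = 0.66667.
Overall: 3.5 × 3.5 × 6 × 0.66667 = 49.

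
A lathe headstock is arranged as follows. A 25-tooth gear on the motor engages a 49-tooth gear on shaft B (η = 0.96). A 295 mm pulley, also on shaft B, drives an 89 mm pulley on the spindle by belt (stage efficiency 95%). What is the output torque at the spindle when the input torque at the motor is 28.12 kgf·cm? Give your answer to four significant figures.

gear mesh 49/25 = 1.96 → τ = 28.12·1.96·0.96 = 52.911 kgf·cm
belt 89/295 = 0.30169 → τ = 52.911·0.30169·0.95 = 15.165 kgf·cm

15.16 kgf·cm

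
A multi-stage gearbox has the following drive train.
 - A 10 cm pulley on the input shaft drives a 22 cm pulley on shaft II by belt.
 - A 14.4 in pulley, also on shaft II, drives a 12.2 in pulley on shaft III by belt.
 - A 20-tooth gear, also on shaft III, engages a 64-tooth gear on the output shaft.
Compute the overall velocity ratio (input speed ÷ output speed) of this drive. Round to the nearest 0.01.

Each stage contributes driven/driver: belt 22/10 = 2.2, belt 12.2/14.4 = 0.84722, gear mesh 64/20 = 3.2.
Overall: 2.2 × 0.84722 × 3.2 = 5.9644.

5.96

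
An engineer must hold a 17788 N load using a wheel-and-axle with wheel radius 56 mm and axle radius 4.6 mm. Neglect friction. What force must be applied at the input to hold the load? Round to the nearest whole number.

1461 N

Wheel-and-axle MA = R/r = 56/4.6 = 12.174.
Effort = load / MA = 17788 / 12.174 = 1461.2 N.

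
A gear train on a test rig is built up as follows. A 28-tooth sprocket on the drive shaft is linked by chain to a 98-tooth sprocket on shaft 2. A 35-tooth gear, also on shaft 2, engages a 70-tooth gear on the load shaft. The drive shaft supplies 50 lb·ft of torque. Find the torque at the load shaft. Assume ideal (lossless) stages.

350 lb·ft

chain 98/28 = 3.5 → τ = 50·3.5 = 175 lb·ft
gear mesh 70/35 = 2 → τ = 175·2 = 350 lb·ft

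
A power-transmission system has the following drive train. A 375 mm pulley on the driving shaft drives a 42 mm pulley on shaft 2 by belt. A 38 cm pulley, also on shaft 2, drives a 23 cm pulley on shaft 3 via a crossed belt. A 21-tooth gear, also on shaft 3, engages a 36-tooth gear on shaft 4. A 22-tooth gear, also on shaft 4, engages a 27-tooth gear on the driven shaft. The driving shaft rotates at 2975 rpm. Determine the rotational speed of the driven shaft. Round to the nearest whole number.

belt 42/375 = 0.112 → 2975/0.112 = 26562 rpm
belt 23/38 = 0.60526 → 26562/0.60526 = 43886 rpm
gear mesh 36/21 = 1.7143 → 43886/1.7143 = 25600 rpm
gear mesh 27/22 = 1.2273 → 25600/1.2273 = 20859 rpm

20859 rpm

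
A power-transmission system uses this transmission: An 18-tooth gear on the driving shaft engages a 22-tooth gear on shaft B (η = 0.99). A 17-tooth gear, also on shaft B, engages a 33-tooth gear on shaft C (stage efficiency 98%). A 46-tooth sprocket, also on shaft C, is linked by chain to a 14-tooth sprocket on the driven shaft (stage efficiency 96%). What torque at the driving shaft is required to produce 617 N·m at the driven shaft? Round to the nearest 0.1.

917.4 N·m

Overall ratio R = 1.2222 × 1.9412 × 0.30435 = 0.72208; overall efficiency η = 0.99 × 0.98 × 0.96 = 0.9314.
Input torque = output torque / (R × η) = 617 / (0.72208 × 0.9314) = 917.42 N·m.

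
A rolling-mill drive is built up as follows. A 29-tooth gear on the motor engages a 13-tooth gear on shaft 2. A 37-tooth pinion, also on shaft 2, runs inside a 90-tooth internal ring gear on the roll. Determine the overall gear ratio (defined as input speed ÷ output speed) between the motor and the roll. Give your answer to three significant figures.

Each stage contributes driven/driver: gear mesh 13/29 = 0.44828, internal gear 90/37 = 2.4324.
Overall: 0.44828 × 2.4324 = 1.0904.

1.09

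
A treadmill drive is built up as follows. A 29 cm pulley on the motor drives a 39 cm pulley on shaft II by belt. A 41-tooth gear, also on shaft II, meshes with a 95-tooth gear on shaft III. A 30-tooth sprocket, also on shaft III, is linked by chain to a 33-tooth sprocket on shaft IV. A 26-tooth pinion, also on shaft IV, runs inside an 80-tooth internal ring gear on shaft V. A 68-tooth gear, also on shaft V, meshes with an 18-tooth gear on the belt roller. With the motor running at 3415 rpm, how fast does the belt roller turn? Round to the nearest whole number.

belt 39/29 = 1.3448 → 3415/1.3448 = 2539.4 rpm
gear mesh 95/41 = 2.3171 → 2539.4/2.3171 = 1095.9 rpm
chain 33/30 = 1.1 → 1095.9/1.1 = 996.3 rpm
internal gear 80/26 = 3.0769 → 996.3/3.0769 = 323.8 rpm
gear mesh 18/68 = 0.26471 → 323.8/0.26471 = 1223.2 rpm

1223 rpm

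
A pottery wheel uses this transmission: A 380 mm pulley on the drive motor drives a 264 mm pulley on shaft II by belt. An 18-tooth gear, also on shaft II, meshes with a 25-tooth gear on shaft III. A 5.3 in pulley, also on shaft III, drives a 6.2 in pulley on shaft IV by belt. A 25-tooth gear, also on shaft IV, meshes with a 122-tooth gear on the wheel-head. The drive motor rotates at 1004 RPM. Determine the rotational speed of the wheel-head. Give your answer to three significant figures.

182 RPM

the drive motor → shaft II (belt, 264/380): 1004 ÷ 0.69474 = 1445.2 RPM
shaft II → shaft III (gear mesh, 25/18): 1445.2 ÷ 1.3889 = 1040.5 RPM
shaft III → shaft IV (belt, 6.2/5.3): 1040.5 ÷ 1.1698 = 889.47 RPM
shaft IV → the wheel-head (gear mesh, 122/25): 889.47 ÷ 4.88 = 182.27 RPM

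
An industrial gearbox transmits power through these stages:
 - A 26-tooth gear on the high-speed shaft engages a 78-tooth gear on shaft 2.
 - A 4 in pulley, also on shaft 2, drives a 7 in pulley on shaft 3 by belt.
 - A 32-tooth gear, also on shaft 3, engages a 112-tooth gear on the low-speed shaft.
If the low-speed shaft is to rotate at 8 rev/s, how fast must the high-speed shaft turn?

Overall ratio R = 3 × 1.75 × 3.5 = 18.375.
Required input speed = output speed × R = 8 × 18.375 = 147 rev/s.

147 rev/s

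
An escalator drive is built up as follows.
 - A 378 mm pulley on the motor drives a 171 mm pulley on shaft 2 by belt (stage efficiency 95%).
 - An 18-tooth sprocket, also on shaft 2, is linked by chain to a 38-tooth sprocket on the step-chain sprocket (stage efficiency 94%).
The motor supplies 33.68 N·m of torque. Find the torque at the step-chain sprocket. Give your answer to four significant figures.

28.72 N·m

belt 171/378 = 0.45238 → τ = 33.68·0.45238·0.95 = 14.474 N·m
chain 38/18 = 2.1111 → τ = 14.474·2.1111·0.94 = 28.724 N·m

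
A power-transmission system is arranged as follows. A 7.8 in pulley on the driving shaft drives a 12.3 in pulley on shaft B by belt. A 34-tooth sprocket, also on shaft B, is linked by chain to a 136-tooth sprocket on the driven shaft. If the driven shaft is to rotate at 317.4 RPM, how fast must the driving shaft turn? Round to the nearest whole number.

2002 RPM

Overall ratio R = 1.5769 × 4 = 6.3077.
Required input speed = output speed × R = 317.4 × 6.3077 = 2002.1 RPM.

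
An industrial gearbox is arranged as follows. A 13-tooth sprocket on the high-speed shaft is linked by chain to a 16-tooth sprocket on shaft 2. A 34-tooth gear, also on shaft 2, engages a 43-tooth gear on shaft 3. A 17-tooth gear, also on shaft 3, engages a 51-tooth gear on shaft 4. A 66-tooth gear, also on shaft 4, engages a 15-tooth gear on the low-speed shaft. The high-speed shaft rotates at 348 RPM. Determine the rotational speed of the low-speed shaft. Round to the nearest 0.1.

Chain: ratio = 16/13 = 1.2308, so shaft 2 turns at 348 / 1.2308 = 282.75 RPM.
Gear mesh: ratio = 43/34 = 1.2647, so shaft 3 turns at 282.75 / 1.2647 = 223.57 RPM.
Gear mesh: ratio = 51/17 = 3, so shaft 4 turns at 223.57 / 3 = 74.523 RPM.
Gear mesh: ratio = 15/66 = 0.22727, so the low-speed shaft turns at 74.523 / 0.22727 = 327.9 RPM.

327.9 RPM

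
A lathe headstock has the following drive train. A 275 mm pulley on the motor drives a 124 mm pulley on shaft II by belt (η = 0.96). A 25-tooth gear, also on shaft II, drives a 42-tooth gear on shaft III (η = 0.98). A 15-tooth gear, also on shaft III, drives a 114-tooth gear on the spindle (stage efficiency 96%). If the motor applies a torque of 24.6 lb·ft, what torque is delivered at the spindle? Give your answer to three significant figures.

128 lb·ft

belt 124/275 = 0.45091 → τ = 24.6·0.45091·0.96 = 10.649 lb·ft
gear mesh 42/25 = 1.68 → τ = 10.649·1.68·0.98 = 17.532 lb·ft
gear mesh 114/15 = 7.6 → τ = 17.532·7.6·0.96 = 127.91 lb·ft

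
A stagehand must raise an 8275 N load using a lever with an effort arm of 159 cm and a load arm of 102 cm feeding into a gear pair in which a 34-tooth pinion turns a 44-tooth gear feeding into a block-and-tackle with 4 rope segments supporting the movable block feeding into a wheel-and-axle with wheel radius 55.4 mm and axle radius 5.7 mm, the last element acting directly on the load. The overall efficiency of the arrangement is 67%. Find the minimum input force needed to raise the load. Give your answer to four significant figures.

157.5 N

Lever MA = effort arm / load arm = 159/102 = 1.5588.
Gear pair MA = 44/34 = 1.2941.
Block-and-tackle MA = number of supporting rope parts = 4.
Wheel-and-axle MA = R/r = 55.4/5.7 = 9.7193.
Combined ideal MA = 1.5588 × 1.2941 × 4 × 9.7193 = 78.427.
Actual MA = 78.427 × 0.67 = 52.546.
Effort = load / actual MA = 8275 / 52.546 = 157.48 N.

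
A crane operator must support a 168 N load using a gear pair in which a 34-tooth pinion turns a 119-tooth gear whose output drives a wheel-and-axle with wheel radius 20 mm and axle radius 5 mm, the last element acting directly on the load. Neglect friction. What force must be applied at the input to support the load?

Gear pair MA = 119/34 = 3.5.
Wheel-and-axle MA = R/r = 20/5 = 4.
Combined ideal MA = 3.5 × 4 = 14.
Effort = load / MA = 168 / 14 = 12 N.

12 N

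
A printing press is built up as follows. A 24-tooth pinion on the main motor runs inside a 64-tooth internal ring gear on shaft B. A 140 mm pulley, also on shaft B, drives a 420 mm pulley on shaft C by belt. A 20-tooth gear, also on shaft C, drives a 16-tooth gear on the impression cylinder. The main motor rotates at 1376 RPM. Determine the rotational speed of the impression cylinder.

internal gear 64/24 = 2.6667 → 1376/2.6667 = 516 RPM
belt 420/140 = 3 → 516/3 = 172 RPM
gear mesh 16/20 = 0.8 → 172/0.8 = 215 RPM

215 RPM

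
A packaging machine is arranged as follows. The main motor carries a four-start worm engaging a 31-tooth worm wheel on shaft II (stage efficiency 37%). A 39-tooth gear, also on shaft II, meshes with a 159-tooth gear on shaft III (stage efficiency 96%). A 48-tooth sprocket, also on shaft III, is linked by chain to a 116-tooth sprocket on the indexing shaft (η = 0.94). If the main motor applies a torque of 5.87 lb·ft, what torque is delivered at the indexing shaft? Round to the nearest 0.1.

149.7 lb·ft

Worm: ratio = 31/4 = 7.75; torque at shaft II = 5.87 × 7.75 × 0.37 = 16.832 lb·ft.
Gear mesh: ratio = 159/39 = 4.0769; torque at shaft III = 16.832 × 4.0769 × 0.96 = 65.879 lb·ft.
Chain: ratio = 116/48 = 2.4167; torque at the indexing shaft = 65.879 × 2.4167 × 0.94 = 149.65 lb·ft.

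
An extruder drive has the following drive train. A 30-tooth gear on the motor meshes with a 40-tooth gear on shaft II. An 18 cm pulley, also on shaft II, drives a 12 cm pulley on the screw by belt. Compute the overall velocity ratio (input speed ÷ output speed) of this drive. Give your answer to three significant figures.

0.889

Each stage contributes driven/driver: gear mesh 40/30 = 1.3333, belt 12/18 = 0.66667.
Overall: 1.3333 × 0.66667 = 0.88889.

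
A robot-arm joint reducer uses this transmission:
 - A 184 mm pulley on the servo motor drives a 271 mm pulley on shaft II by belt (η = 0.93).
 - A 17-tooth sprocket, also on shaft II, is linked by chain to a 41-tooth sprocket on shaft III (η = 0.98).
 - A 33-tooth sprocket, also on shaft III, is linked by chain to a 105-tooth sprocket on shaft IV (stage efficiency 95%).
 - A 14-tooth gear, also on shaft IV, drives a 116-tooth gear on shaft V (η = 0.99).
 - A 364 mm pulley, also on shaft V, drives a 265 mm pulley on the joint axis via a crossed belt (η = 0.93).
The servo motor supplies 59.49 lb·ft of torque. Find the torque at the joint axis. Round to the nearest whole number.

3233 lb·ft

Belt: ratio = 271/184 = 1.4728; torque at shaft II = 59.49 × 1.4728 × 0.93 = 81.485 lb·ft.
Chain: ratio = 41/17 = 2.4118; torque at shaft III = 81.485 × 2.4118 × 0.98 = 192.59 lb·ft.
Chain: ratio = 105/33 = 3.1818; torque at shaft IV = 192.59 × 3.1818 × 0.95 = 582.15 lb·ft.
Gear mesh: ratio = 116/14 = 8.2857; torque at shaft V = 582.15 × 8.2857 × 0.99 = 4775.3 lb·ft.
Belt: ratio = 265/364 = 0.72802; torque at the joint axis = 4775.3 × 0.72802 × 0.93 = 3233.2 lb·ft.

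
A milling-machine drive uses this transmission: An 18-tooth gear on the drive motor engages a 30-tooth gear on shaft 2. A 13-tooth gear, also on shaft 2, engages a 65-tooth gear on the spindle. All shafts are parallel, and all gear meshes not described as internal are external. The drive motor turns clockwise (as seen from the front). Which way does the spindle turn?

clockwise

the drive motor → shaft 2: external mesh, 1 reversal → CCW.
shaft 2 → the spindle: external mesh, 1 reversal → CW.
2 reversals in total — an even number — so the spindle turns the same way as the drive motor.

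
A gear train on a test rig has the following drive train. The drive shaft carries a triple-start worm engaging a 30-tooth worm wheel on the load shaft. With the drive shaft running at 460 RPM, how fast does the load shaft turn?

46 RPM

the drive shaft → the load shaft (worm, 30/3): 460 ÷ 10 = 46 RPM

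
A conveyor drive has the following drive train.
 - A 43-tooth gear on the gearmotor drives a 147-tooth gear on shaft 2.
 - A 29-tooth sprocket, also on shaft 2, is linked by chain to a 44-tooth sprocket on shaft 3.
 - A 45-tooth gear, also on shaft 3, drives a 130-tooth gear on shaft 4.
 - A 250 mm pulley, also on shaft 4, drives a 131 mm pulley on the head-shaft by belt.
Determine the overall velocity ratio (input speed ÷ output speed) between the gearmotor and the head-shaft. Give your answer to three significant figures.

Each stage contributes driven/driver: gear mesh 147/43 = 3.4186, chain 44/29 = 1.5172, gear mesh 130/45 = 2.8889, belt 131/250 = 0.524.
Overall: 3.4186 × 1.5172 × 2.8889 × 0.524 = 7.8517.

7.85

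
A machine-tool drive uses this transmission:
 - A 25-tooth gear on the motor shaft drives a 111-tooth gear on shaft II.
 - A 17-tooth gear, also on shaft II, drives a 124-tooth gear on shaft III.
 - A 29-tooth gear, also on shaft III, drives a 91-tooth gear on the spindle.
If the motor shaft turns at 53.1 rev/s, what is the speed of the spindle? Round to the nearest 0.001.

0.523 rev/s

gear mesh 111/25 = 4.44 → 53.1/4.44 = 11.959 rev/s
gear mesh 124/17 = 7.2941 → 11.959/7.2941 = 1.6396 rev/s
gear mesh 91/29 = 3.1379 → 1.6396/3.1379 = 0.52251 rev/s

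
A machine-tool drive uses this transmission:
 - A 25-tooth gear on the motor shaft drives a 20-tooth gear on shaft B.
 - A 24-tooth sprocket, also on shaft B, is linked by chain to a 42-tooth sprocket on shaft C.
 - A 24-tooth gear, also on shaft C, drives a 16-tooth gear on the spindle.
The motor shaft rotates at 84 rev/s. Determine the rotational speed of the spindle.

90 rev/s

gear mesh 20/25 = 0.8 → 84/0.8 = 105 rev/s
chain 42/24 = 1.75 → 105/1.75 = 60 rev/s
gear mesh 16/24 = 0.66667 → 60/0.66667 = 90 rev/s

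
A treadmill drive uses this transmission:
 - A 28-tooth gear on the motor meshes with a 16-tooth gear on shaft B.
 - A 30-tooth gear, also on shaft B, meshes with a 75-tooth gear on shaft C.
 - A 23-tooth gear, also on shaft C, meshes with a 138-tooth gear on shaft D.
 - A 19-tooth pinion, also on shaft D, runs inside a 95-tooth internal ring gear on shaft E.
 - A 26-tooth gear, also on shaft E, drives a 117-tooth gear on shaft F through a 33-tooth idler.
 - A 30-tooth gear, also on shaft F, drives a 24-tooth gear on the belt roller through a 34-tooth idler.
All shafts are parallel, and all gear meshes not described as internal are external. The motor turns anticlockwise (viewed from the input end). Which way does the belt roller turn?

the motor → shaft B: external mesh, 1 reversal → CW.
shaft B → shaft C: external mesh, 1 reversal → CCW.
shaft C → shaft D: external mesh, 1 reversal → CW.
shaft D → shaft E: internal mesh, same direction → CW.
shaft E → shaft F: driver → idler → driven is 2 external meshes, 2 reversals → CW.
shaft F → the belt roller: driver → idler → driven is 2 external meshes, 2 reversals → CW.
7 reversals in total — an odd number — so the belt roller turns opposite to the motor.

clockwise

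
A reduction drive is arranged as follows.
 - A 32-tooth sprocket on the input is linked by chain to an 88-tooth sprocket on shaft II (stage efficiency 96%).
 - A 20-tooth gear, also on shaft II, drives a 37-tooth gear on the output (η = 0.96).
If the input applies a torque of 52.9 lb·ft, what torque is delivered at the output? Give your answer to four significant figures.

After the chain (88/32): 52.9 × 2.75 × 0.96 = 139.66 lb·ft
After the gear mesh (37/20): 139.66 × 1.85 × 0.96 = 248.03 lb·ft

248.0 lb·ft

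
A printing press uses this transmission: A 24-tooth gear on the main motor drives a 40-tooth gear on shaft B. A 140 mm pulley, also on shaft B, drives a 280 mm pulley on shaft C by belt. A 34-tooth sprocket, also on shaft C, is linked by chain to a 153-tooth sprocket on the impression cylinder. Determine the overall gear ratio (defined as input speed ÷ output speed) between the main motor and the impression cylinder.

Each stage contributes driven/driver: gear mesh 40/24 = 1.6667, belt 280/140 = 2, chain 153/34 = 4.5.
Overall: 1.6667 × 2 × 4.5 = 15.

15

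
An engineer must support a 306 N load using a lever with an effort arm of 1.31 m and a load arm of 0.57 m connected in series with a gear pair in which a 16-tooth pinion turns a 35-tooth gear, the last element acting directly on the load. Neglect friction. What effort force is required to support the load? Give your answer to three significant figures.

Lever MA = effort arm / load arm = 1.31/0.57 = 2.2982.
Gear pair MA = 35/16 = 2.1875.
Combined ideal MA = 2.2982 × 2.1875 = 5.0274.
Effort = load / MA = 306 / 5.0274 = 60.866 N.

60.9 N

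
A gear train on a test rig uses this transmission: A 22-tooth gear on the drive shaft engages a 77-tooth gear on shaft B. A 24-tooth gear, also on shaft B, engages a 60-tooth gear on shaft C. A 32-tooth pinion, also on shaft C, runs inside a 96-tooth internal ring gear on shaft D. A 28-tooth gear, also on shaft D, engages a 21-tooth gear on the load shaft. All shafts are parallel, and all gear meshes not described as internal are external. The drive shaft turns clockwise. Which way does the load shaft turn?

counterclockwise

the drive shaft → shaft B: external mesh, 1 reversal → CCW.
shaft B → shaft C: external mesh, 1 reversal → CW.
shaft C → shaft D: internal mesh, same direction → CW.
shaft D → the load shaft: external mesh, 1 reversal → CCW.
3 reversals in total — an odd number — so the load shaft turns opposite to the drive shaft.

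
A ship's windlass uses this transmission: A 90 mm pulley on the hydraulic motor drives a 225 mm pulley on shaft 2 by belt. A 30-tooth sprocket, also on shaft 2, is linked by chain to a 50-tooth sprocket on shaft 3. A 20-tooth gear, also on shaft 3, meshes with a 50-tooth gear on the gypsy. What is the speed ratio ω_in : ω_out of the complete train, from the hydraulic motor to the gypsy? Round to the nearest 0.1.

Each stage contributes driven/driver: belt 225/90 = 2.5, chain 50/30 = 1.6667, gear mesh 50/20 = 2.5.
Overall: 2.5 × 1.6667 × 2.5 = 10.417.

10.4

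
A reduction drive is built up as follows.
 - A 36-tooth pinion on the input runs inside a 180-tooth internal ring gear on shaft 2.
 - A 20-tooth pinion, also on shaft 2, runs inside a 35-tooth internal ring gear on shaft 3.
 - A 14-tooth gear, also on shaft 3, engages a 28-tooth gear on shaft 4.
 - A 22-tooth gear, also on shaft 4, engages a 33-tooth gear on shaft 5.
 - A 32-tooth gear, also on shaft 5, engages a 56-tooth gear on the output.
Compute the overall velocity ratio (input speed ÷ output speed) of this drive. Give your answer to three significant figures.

45.9

Each stage contributes driven/driver: internal gear 180/36 = 5, internal gear 35/20 = 1.75, gear mesh 28/14 = 2, gear mesh 33/22 = 1.5, gear mesh 56/32 = 1.75.
Overall: 5 × 1.75 × 2 × 1.5 × 1.75 = 45.938.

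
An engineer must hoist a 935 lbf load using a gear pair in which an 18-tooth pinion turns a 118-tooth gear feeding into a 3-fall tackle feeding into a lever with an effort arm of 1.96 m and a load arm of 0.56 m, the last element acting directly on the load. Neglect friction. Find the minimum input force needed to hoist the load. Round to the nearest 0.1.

13.6 lbf

Gear pair MA = 118/18 = 6.5556.
Block-and-tackle MA = number of supporting rope parts = 3.
Lever MA = effort arm / load arm = 1.96/0.56 = 3.5.
Combined ideal MA = 6.5556 × 3 × 3.5 = 68.833.
Effort = load / MA = 935 / 68.833 = 13.584 lbf.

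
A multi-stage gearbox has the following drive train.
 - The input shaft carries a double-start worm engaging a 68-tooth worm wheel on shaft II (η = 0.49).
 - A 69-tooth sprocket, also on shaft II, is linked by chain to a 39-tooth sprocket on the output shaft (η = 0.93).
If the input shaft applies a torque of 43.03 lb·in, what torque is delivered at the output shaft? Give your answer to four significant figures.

After the worm (68/2): 43.03 × 34 × 0.49 = 716.88 lb·in
After the chain (39/69): 716.88 × 0.56522 × 0.93 = 376.83 lb·in

376.8 lb·in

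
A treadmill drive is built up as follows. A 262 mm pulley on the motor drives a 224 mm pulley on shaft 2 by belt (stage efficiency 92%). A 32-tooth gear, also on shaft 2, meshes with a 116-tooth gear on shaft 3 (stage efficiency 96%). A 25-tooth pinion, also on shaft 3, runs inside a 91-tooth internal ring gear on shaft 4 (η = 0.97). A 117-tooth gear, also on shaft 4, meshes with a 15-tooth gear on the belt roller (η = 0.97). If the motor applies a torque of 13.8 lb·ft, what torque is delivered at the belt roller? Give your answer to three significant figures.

After the belt (224/262): 13.8 × 0.85496 × 0.92 = 10.855 lb·ft
After the gear mesh (116/32): 10.855 × 3.625 × 0.96 = 37.774 lb·ft
After the internal gear (91/25): 37.774 × 3.64 × 0.97 = 133.37 lb·ft
After the gear mesh (15/117): 133.37 × 0.12821 × 0.97 = 16.586 lb·ft

16.6 lb·ft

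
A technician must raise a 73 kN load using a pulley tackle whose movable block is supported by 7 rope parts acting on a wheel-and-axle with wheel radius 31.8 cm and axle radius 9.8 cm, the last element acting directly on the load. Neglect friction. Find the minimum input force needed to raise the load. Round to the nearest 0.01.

3.21 kN

Block-and-tackle MA = number of supporting rope parts = 7.
Wheel-and-axle MA = R/r = 31.8/9.8 = 3.2449.
Combined ideal MA = 7 × 3.2449 = 22.714.
Effort = load / MA = 73 / 22.714 = 3.2138 kN.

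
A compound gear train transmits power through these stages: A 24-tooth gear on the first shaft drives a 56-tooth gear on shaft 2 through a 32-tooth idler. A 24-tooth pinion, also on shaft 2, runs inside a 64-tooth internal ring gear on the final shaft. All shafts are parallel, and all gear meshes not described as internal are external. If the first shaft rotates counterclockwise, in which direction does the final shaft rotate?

the first shaft → shaft 2: driver → idler → driven is 2 external meshes, 2 reversals → CCW.
shaft 2 → the final shaft: internal mesh, same direction → CCW.
2 reversals in total — an even number — so the final shaft turns the same way as the first shaft.

counterclockwise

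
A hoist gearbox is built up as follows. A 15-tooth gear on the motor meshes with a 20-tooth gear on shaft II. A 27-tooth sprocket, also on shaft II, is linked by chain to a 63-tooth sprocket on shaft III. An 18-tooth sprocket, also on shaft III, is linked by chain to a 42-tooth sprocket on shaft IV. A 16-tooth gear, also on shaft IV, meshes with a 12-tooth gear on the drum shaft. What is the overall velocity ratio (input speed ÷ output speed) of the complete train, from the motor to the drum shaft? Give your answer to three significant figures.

5.44

Each stage contributes driven/driver: gear mesh 20/15 = 1.3333, chain 63/27 = 2.3333, chain 42/18 = 2.3333, gear mesh 12/16 = 0.75.
Overall: 1.3333 × 2.3333 × 2.3333 × 0.75 = 5.4444.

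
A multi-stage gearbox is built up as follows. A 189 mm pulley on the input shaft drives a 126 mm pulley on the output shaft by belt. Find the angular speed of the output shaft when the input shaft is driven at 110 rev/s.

Belt: ratio = 126/189 = 0.66667, so the output shaft turns at 110 / 0.66667 = 165 rev/s.

165 rev/s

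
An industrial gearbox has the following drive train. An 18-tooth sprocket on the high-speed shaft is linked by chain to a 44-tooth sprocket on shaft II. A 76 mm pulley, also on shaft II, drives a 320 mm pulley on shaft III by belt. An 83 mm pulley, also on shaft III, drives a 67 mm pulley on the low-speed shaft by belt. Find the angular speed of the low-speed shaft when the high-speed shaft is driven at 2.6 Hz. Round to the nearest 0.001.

0.313 Hz

Chain: ratio = 44/18 = 2.4444, so shaft II turns at 2.6 / 2.4444 = 1.0636 Hz.
Belt: ratio = 320/76 = 4.2105, so shaft III turns at 1.0636 / 4.2105 = 0.25261 Hz.
Belt: ratio = 67/83 = 0.80723, so the low-speed shaft turns at 0.25261 / 0.80723 = 0.31294 Hz.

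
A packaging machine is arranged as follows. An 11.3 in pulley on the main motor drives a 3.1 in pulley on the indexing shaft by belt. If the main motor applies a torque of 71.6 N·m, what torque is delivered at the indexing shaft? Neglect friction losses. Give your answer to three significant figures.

19.6 N·m

Belt: ratio = 3.1/11.3 = 0.27434; torque at the indexing shaft = 71.6 × 0.27434 = 19.642 N·m.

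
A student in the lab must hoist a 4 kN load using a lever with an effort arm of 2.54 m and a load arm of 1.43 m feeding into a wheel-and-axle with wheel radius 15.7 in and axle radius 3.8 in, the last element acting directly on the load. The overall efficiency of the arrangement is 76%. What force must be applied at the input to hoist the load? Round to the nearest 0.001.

Lever MA = effort arm / load arm = 2.54/1.43 = 1.7762.
Wheel-and-axle MA = R/r = 15.7/3.8 = 4.1316.
Combined ideal MA = 1.7762 × 4.1316 = 7.3386.
Actual MA = 7.3386 × 0.76 = 5.5773.
Effort = load / actual MA = 4 / 5.5773 = 0.71719 kN.

0.717 kN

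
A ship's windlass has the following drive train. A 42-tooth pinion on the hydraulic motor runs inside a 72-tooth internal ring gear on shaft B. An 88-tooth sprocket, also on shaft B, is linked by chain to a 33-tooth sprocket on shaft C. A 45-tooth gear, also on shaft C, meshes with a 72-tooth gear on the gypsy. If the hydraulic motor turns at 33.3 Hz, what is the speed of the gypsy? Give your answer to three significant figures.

32.4 Hz

the hydraulic motor → shaft B (internal gear, 72/42): 33.3 ÷ 1.7143 = 19.425 Hz
shaft B → shaft C (chain, 33/88): 19.425 ÷ 0.375 = 51.8 Hz
shaft C → the gypsy (gear mesh, 72/45): 51.8 ÷ 1.6 = 32.375 Hz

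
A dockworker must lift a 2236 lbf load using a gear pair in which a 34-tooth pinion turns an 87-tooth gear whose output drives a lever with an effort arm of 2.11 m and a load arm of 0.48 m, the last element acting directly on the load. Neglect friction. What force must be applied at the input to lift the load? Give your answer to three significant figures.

199 lbf

Gear pair MA = 87/34 = 2.5588.
Lever MA = effort arm / load arm = 2.11/0.48 = 4.3958.
Combined ideal MA = 2.5588 × 4.3958 = 11.248.
Effort = load / MA = 2236 / 11.248 = 198.79 lbf.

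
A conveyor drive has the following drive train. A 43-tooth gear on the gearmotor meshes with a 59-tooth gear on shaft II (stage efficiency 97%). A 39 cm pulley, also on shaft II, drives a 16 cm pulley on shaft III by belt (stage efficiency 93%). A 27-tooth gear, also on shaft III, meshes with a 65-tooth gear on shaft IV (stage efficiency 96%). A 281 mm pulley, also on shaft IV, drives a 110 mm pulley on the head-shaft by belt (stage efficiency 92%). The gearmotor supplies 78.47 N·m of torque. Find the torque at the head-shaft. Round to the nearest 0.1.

Gear mesh: ratio = 59/43 = 1.3721; torque at shaft II = 78.47 × 1.3721 × 0.97 = 104.44 N·m.
Belt: ratio = 16/39 = 0.41026; torque at shaft III = 104.44 × 0.41026 × 0.93 = 39.847 N·m.
Gear mesh: ratio = 65/27 = 2.4074; torque at shaft IV = 39.847 × 2.4074 × 0.96 = 92.091 N·m.
Belt: ratio = 110/281 = 0.39146; torque at the head-shaft = 92.091 × 0.39146 × 0.92 = 33.166 N·m.

33.2 N·m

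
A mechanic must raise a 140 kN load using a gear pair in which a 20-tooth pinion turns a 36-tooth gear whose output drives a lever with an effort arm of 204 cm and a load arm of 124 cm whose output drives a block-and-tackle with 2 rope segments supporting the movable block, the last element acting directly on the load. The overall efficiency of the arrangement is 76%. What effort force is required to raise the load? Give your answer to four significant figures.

31.10 kN

Gear pair MA = 36/20 = 1.8.
Lever MA = effort arm / load arm = 204/124 = 1.6452.
Block-and-tackle MA = number of supporting rope parts = 2.
Combined ideal MA = 1.8 × 1.6452 × 2 = 5.9226.
Actual MA = 5.9226 × 0.76 = 4.5012.
Effort = load / actual MA = 140 / 4.5012 = 31.103 kN.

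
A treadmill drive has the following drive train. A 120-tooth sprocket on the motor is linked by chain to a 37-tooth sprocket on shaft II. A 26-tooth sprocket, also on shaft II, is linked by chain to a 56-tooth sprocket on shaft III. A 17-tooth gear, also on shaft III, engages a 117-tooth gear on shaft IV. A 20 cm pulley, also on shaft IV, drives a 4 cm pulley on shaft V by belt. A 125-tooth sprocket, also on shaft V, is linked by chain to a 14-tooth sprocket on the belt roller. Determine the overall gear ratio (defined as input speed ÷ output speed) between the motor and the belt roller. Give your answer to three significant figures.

Each stage contributes driven/driver: chain 37/120 = 0.30833, chain 56/26 = 2.1538, gear mesh 117/17 = 6.8824, belt 4/20 = 0.2, chain 14/125 = 0.112.
Overall: 0.30833 × 2.1538 × 6.8824 × 0.2 × 0.112 = 0.10238.

0.102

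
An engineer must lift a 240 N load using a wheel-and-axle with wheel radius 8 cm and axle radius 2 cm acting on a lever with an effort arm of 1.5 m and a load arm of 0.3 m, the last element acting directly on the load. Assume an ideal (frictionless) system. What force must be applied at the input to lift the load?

Wheel-and-axle MA = R/r = 8/2 = 4.
Lever MA = effort arm / load arm = 1.5/0.3 = 5.
Combined ideal MA = 4 × 5 = 20.
Effort = load / MA = 240 / 20 = 12 N.

12 N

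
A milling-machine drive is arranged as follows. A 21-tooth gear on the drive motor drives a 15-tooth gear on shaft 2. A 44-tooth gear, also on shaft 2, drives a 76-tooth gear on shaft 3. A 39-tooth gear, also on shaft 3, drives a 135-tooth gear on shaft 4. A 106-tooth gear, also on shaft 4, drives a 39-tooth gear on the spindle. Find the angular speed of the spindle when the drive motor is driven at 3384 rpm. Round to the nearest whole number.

2154 rpm

Gear mesh: ratio = 15/21 = 0.71429, so shaft 2 turns at 3384 / 0.71429 = 4737.6 rpm.
Gear mesh: ratio = 76/44 = 1.7273, so shaft 3 turns at 4737.6 / 1.7273 = 2742.8 rpm.
Gear mesh: ratio = 135/39 = 3.4615, so shaft 4 turns at 2742.8 / 3.4615 = 792.37 rpm.
Gear mesh: ratio = 39/106 = 0.36792, so the spindle turns at 792.37 / 0.36792 = 2153.6 rpm.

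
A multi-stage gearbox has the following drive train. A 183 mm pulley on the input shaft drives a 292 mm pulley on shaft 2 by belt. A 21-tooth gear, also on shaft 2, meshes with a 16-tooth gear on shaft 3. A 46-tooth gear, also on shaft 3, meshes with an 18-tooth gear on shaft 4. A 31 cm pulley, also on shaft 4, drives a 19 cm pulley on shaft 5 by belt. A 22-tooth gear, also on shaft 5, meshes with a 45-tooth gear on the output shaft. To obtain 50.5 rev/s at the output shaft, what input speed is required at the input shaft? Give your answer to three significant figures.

Overall ratio R = 1.5956 × 0.7619 × 0.3913 × 0.6129 × 2.0455 = 0.59639.
Required input speed = output speed × R = 50.5 × 0.59639 = 30.118 rev/s.

30.1 rev/s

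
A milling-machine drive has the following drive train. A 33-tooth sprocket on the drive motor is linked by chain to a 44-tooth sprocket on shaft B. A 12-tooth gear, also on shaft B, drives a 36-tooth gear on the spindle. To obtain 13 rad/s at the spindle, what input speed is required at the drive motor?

52 rad/s

Overall ratio R = 1.3333 × 3 = 4.
Required input speed = output speed × R = 13 × 4 = 52 rad/s.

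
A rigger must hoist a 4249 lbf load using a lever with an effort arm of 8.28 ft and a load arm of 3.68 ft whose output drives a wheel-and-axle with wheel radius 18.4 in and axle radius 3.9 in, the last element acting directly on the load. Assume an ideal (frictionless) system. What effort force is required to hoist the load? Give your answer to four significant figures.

Lever MA = effort arm / load arm = 8.28/3.68 = 2.25.
Wheel-and-axle MA = R/r = 18.4/3.9 = 4.7179.
Combined ideal MA = 2.25 × 4.7179 = 10.615.
Effort = load / MA = 4249 / 10.615 = 400.27 lbf.

400.3 lbf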